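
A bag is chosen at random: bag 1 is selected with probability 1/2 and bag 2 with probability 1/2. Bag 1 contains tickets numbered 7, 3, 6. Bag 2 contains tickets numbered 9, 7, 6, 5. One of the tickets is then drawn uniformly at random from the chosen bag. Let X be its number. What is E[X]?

E[X | bag 1] = (7+3+6)/3 = 16/3.
E[X | bag 2] = (9+7+6+5)/4 = 27/4.
By the law of total expectation,
E[X] = (1/2)·(16/3) + (1/2)·(27/4) = 145/24.

145/24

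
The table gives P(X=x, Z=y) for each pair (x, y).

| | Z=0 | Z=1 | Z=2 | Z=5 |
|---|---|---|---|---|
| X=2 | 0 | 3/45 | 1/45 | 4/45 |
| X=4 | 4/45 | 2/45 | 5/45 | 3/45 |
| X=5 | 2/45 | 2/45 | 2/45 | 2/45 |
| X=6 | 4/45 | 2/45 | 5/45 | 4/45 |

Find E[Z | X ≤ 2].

P(X ≤ 2) = 8/45.
Summing Z·P(X=x,Z=y) over the conditioning event gives 5/9.
E[Z | X ≤ 2] = (5/9) / (8/45) = 25/8.

25/8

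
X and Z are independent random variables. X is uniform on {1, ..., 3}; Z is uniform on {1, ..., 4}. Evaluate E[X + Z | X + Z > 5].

19/3

Outcomes with X + Z > 5: (2,4), (3,3), (3,4), each with probability 1/12.
E[X + Z | X + Z > 5] = (6 + 6 + 7) / 3 = 19/3.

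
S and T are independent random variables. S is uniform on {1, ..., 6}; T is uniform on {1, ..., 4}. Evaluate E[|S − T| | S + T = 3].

1

Outcomes with S + T = 3: (1,2), (2,1), each with probability 1/24.
E[|S − T| | S + T = 3] = (1 + 1) / 2 = 1.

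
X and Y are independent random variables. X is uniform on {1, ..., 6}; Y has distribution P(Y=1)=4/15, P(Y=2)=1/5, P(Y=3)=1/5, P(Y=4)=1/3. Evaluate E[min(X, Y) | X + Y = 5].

7/5

P(X + Y = 5) = 1/6.
Summing min(X,Y)·P(x,y) over outcomes with X + Y = 5 gives 7/30.
E[min(X, Y) | X + Y = 5] = (7/30) / (1/6) = 7/5.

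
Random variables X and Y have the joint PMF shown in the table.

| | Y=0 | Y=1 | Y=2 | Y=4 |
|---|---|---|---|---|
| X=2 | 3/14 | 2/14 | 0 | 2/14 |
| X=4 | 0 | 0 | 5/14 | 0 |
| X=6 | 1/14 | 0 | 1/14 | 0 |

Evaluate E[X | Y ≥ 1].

17/5

P(Y ≥ 1) = 5/7.
Σ X·P over the event = 2·(2/14) + 2·(2/14) + 4·(5/14) + 6·(1/14) = 17/7.
E[X | Y ≥ 1] = (17/7) / (5/7) = 17/5.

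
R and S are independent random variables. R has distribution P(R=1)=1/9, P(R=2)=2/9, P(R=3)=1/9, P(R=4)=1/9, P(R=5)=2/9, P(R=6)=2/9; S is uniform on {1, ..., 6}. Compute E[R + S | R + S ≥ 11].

34/3

P(R + S ≥ 11) = 1/9.
Summing (R+S)·P(x,y) over outcomes with R + S ≥ 11 gives 34/27.
E[R + S | R + S ≥ 11] = (34/27) / (1/9) = 34/3.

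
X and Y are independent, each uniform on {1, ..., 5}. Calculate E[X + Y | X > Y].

6

P(X > Y) = 2/5.
Summing (X+Y)·P(x,y) over outcomes with X > Y gives 12/5.
E[X + Y | X > Y] = (12/5) / (2/5) = 6.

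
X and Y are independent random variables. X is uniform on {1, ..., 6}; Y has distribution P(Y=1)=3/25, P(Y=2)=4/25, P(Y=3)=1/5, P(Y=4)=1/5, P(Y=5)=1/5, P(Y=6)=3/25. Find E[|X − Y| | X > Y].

135/61

P(X > Y) = 61/150.
Summing |X−Y|·P(x,y) over outcomes with X > Y gives 9/10.
E[|X − Y| | X > Y] = (9/10) / (61/150) = 135/61.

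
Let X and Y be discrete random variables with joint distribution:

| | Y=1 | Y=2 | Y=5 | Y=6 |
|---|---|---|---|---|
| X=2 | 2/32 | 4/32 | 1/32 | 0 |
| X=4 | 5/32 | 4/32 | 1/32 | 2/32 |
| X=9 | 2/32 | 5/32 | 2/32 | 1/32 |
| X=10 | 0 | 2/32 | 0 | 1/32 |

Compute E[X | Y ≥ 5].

51/8

P(Y ≥ 5) = 1/4.
Σ X·P over the event = 2·(1/32) + 4·(1/32) + 4·(2/32) + 9·(2/32) + 9·(1/32) + 10·(1/32) = 51/32.
E[X | Y ≥ 5] = (51/32) / (1/4) = 51/8.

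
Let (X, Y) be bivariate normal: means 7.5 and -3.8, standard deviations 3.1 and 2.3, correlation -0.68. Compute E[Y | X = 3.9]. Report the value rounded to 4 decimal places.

-1.9837

E[Y | X=x] = μ_Y + ρ(σ_Y/σ_X)(x − μ_X) for jointly normal variables.
E[Y | X=3.9] = -3.8 + (-0.68)·(2.3/3.1)·(3.9 − (7.5)) = -3.8 + (-0.50452)·(-3.6) = -1.9837.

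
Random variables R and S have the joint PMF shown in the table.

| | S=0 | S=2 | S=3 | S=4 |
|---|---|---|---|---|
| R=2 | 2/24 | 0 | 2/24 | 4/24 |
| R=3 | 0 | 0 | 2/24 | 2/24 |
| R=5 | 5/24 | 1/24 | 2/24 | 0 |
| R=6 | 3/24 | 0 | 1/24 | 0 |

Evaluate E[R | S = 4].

7/3

P(S = 4) = 1/4.
Σ R·P over the event = 2·(4/24) + 3·(2/24) = 7/12.
E[R | S = 4] = (7/12) / (1/4) = 7/3.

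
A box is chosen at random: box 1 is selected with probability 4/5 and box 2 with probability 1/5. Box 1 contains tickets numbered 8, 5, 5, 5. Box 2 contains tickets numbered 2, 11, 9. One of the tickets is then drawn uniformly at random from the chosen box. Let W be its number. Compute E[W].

E[W | box 1] = (8+5+5+5)/4 = 23/4.
E[W | box 2] = (2+11+9)/3 = 22/3.
E[W] = (4/5)·(23/4) + (1/5)·(22/3) = 91/15.

91/15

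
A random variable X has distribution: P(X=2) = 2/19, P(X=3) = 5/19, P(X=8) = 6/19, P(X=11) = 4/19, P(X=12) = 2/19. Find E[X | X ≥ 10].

P(X ≥ 10) = 6/19.
Σ over the event: 11·4/19 + 12·2/19 = 68/19.
E[X | X ≥ 10] = (68/19) / (6/19) = 34/3.

34/3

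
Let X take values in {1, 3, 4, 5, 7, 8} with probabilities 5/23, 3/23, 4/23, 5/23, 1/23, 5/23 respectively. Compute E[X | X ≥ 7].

47/6

P(X ≥ 7) = 6/23.
Σ over the event: 7·1/23 + 8·5/23 = 47/23.
E[X | X ≥ 7] = (47/23) / (6/23) = 47/6.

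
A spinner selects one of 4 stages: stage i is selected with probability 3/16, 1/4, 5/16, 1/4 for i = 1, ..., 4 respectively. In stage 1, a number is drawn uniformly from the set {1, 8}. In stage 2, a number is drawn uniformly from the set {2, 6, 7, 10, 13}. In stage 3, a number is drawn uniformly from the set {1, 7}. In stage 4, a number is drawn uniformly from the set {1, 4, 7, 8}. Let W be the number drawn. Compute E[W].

839/160

E[W | stage 1] = (1+8)/2 = 9/2.
E[W | stage 2] = (2+6+7+10+13)/5 = 38/5.
E[W | stage 3] = (1+7)/2 = 4.
E[W | stage 4] = (1+4+7+8)/4 = 5.
E[W] = (3/16)·(9/2) + (1/4)·(38/5) + (5/16)·(4) + (1/4)·(5) = 839/160.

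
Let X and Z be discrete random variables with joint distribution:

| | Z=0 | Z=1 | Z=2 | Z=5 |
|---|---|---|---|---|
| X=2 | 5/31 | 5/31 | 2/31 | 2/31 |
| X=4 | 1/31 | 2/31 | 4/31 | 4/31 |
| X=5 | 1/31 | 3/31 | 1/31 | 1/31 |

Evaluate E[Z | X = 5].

P(X = 5) = 6/31.
Σ Z·P over the event = 0·(1/31) + 1·(3/31) + 2·(1/31) + 5·(1/31) = 10/31.
E[Z | X = 5] = (10/31) / (6/31) = 5/3.

5/3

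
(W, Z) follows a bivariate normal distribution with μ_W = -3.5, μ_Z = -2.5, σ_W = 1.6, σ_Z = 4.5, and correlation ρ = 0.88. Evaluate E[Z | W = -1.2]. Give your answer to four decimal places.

E[Z | W=x] = μ_Z + ρ(σ_Z/σ_W)(x − μ_W) for jointly normal variables.
E[Z | W=-1.2] = -2.5 + (0.88)·(4.5/1.6)·(-1.2 − (-3.5)) = -2.5 + (2.475)·(2.3) = 3.1925.

3.1925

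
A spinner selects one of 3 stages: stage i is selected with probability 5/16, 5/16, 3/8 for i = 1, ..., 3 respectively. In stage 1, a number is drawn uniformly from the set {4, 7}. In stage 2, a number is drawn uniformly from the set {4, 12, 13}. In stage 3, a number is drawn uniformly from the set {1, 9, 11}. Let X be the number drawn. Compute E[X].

E[X | stage 1] = (4+7)/2 = 11/2.
E[X | stage 2] = (4+12+13)/3 = 29/3.
E[X | stage 3] = (1+9+11)/3 = 7.
E[X] = (5/16)·(11/2) + (5/16)·(29/3) + (3/8)·(7) = 707/96.

707/96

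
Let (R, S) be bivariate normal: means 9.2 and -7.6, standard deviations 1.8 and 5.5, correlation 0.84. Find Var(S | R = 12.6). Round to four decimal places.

8.9056

The conditional variance in a bivariate normal is σ_S²(1 − ρ²), independent of x.
Var(S | R=12.6) = (5.5)²·(1 − (0.84)²) = 30.25·0.2944 = 8.9056.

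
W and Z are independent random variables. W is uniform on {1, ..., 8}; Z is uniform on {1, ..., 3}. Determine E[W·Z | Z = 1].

Outcomes with Z = 1: (1,1), (2,1), (3,1), (4,1), (5,1), (6,1), (7,1), (8,1), each with probability 1/24.
E[W·Z | Z = 1] = (1 + 2 + 3 + 4 + 5 + 6 + 7 + 8) / 8 = 9/2.

9/2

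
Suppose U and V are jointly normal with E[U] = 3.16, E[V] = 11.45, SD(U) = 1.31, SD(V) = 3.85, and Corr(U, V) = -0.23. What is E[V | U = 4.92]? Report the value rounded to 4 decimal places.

10.2603

E[V | U=x] = μ_V + ρ(σ_V/σ_U)(x − μ_U) for jointly normal variables.
E[V | U=4.92] = 11.45 + (-0.23)·(3.85/1.31)·(4.92 − (3.16)) = 11.45 + (-0.67595)·(1.76) = 10.2603.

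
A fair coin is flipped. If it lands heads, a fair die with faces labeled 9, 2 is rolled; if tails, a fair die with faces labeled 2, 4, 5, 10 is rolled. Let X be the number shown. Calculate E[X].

43/8

E[X | heads] = (9+2)/2 = 11/2.
E[X | tails] = (2+4+5+10)/4 = 21/4.
E[X] = (1/2)·(11/2) + (1/2)·(21/4) = 43/8.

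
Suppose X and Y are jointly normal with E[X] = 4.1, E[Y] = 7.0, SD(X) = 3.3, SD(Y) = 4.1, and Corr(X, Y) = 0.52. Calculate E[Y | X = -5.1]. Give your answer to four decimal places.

The regression of Y on X has slope ρ·σ_Y/σ_X and passes through (μ_X, μ_Y).
E[Y | X=-5.1] = 7.0 + (0.52)·(4.1/3.3)·(-5.1 − (4.1)) = 7.0 + (0.64606)·(-9.2) = 1.0562.

1.0562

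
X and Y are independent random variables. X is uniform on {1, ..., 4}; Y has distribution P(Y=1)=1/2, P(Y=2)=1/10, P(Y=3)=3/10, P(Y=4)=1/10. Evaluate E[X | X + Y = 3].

11/6

P(X + Y = 3) = 3/20.
Summing X·P(x,y) over outcomes with X + Y = 3 gives 11/40.
E[X | X + Y = 3] = (11/40) / (3/20) = 11/6.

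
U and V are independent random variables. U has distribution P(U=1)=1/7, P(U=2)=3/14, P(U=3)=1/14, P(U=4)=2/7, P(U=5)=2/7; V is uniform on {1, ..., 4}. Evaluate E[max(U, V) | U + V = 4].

P(U + V = 4) = 3/28.
Summing max(U,V)·P(x,y) over outcomes with U + V = 4 gives 15/56.
E[max(U, V) | U + V = 4] = (15/56) / (3/28) = 5/2.

5/2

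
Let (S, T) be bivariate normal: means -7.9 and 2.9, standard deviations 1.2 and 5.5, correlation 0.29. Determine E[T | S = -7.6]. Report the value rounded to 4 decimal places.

3.2988

For a bivariate normal, E[T | S=x] = μ_T + ρ·(σ_T/σ_S)·(x − μ_S).
E[T | S=-7.6] = 2.9 + (0.29)·(5.5/1.2)·(-7.6 − (-7.9)) = 2.9 + (1.3292)·(0.3) = 3.2988.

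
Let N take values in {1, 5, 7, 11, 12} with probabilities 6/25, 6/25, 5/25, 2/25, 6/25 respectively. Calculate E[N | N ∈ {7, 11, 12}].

129/13

P(N ∈ {7, 11, 12}) = 13/25.
Σ over the event: 7·1/5 + 11·2/25 + 12·6/25 = 129/25.
E[N | N ∈ {7, 11, 12}] = (129/25) / (13/25) = 129/13.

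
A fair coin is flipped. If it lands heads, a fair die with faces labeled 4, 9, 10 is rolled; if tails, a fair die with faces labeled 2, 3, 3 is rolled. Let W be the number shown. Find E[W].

E[W | heads] = (4+9+10)/3 = 23/3.
E[W | tails] = (2+3+3)/3 = 8/3.
E[W] = (1/2)·(23/3) + (1/2)·(8/3) = 31/6.

31/6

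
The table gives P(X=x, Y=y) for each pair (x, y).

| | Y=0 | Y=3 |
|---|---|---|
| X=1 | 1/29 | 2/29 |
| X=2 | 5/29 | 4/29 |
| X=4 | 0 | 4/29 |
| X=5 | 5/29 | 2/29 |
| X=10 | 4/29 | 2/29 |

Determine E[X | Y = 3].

4

P(Y = 3) = 14/29.
Σ X·P over the event = 1·(2/29) + 2·(4/29) + 4·(4/29) + 5·(2/29) + 10·(2/29) = 56/29.
E[X | Y = 3] = (56/29) / (14/29) = 4.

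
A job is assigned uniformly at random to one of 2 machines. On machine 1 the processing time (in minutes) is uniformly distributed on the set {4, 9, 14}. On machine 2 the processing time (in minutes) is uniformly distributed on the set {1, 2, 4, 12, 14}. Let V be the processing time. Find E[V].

39/5

E[V | machine 1] = (4+9+14)/3 = 9.
E[V | machine 2] = (1+2+4+12+14)/5 = 33/5.
E[V] = (1/2)·(9) + (1/2)·(33/5) = 39/5.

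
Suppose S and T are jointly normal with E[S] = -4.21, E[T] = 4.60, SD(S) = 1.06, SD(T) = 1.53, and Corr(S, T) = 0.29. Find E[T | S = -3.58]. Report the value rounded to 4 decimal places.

4.8637

E[T | S=x] = μ_T + ρ(σ_T/σ_S)(x − μ_S) for jointly normal variables.
E[T | S=-3.58] = 4.60 + (0.29)·(1.53/1.06)·(-3.58 − (-4.21)) = 4.60 + (0.41858)·(0.63) = 4.8637.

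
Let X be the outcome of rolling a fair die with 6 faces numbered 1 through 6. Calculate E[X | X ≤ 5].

3

Given X ≤ 5, X is equally likely to be any of {1, 2, 3, 4, 5}.
E[X | X ≤ 5] = (1 + 2 + 3 + 4 + 5) / 5 = 3.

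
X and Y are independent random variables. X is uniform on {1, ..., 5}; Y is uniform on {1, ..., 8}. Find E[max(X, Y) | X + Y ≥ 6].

173/30

P(X + Y ≥ 6) = 3/4.
Summing max(X,Y)·P(x,y) over outcomes with X + Y ≥ 6 gives 173/40.
E[max(X, Y) | X + Y ≥ 6] = (173/40) / (3/4) = 173/30.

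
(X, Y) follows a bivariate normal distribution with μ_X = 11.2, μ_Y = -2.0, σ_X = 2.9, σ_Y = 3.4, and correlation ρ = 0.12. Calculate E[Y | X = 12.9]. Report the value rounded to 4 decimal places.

The regression of Y on X has slope ρ·σ_Y/σ_X and passes through (μ_X, μ_Y).
E[Y | X=12.9] = -2.0 + (0.12)·(3.4/2.9)·(12.9 − (11.2)) = -2.0 + (0.14069)·(1.7) = -1.7608.

-1.7608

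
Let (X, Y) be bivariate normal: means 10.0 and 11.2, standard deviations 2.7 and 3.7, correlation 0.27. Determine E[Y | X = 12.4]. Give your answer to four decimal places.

12.0880

The regression of Y on X has slope ρ·σ_Y/σ_X and passes through (μ_X, μ_Y).
E[Y | X=12.4] = 11.2 + (0.27)·(3.7/2.7)·(12.4 − (10.0)) = 11.2 + (0.37)·(2.4) = 12.0880.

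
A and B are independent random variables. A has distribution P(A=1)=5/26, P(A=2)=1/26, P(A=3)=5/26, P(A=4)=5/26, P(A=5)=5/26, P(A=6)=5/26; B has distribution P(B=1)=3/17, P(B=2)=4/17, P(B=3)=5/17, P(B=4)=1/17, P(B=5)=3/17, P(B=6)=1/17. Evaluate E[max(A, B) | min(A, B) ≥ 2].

694/147

P(min(A, B) ≥ 2) = 147/221.
Summing max(A,B)·P(x,y) over outcomes with min(A, B) ≥ 2 gives 694/221.
E[max(A, B) | min(A, B) ≥ 2] = (694/221) / (147/221) = 694/147.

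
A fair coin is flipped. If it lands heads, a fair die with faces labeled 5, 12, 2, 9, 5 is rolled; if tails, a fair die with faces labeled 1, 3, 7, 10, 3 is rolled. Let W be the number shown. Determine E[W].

E[W | heads] = (5+12+2+9+5)/5 = 33/5.
E[W | tails] = (1+3+7+10+3)/5 = 24/5.
By the law of total expectation,
E[W] = (1/2)·(33/5) + (1/2)·(24/5) = 57/10.

57/10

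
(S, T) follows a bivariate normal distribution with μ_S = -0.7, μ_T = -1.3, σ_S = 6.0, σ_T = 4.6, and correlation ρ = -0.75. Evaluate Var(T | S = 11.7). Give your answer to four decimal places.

The conditional variance in a bivariate normal is σ_T²(1 − ρ²), independent of x.
Var(T | S=11.7) = (4.6)²·(1 − (-0.75)²) = 21.16·0.4375 = 9.2575.

9.2575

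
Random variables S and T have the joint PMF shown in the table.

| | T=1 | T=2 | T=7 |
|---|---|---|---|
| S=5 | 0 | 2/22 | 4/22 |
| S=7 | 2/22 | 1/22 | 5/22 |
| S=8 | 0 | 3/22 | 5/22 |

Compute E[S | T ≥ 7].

95/14

P(T ≥ 7) = 7/11.
Σ S·P over the event = 5·(4/22) + 7·(5/22) + 8·(5/22) = 95/22.
E[S | T ≥ 7] = (95/22) / (7/11) = 95/14.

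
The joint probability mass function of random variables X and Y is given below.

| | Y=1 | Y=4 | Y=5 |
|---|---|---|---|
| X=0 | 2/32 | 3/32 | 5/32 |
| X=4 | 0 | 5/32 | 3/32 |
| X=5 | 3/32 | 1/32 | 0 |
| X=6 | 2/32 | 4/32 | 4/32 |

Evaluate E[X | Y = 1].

P(Y = 1) = 7/32.
Summing X·P(X=x,Y=y) over the conditioning event gives 27/32.
E[X | Y = 1] = (27/32) / (7/32) = 27/7.

27/7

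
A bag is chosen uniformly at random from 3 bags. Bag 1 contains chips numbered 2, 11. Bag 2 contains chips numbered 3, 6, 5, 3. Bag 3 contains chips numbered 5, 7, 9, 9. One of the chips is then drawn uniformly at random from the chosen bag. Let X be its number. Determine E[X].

E[X | bag 1] = (2+11)/2 = 13/2.
E[X | bag 2] = (3+6+5+3)/4 = 17/4.
E[X | bag 3] = (5+7+9+9)/4 = 15/2.
E[X] = (1/3)·(13/2) + (1/3)·(17/4) + (1/3)·(15/2) = 73/12.

73/12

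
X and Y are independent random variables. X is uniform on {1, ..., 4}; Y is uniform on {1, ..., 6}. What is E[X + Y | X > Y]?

Outcomes with X > Y: (2,1), (3,1), (3,2), (4,1), (4,2), (4,3), each with probability 1/24.
E[X + Y | X > Y] = (3 + 4 + 5 + 5 + 6 + 7) / 6 = 5.

5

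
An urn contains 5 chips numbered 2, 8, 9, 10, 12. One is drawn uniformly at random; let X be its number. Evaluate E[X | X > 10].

12

P(X > 10) = 1/5.
Σ over the event: 12·1/5 = 12/5.
E[X | X > 10] = (12/5) / (1/5) = 12.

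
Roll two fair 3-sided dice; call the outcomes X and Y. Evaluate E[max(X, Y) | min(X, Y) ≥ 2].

Outcomes with min(X, Y) ≥ 2: (2,2), (2,3), (3,2), (3,3), each with probability 1/9.
E[max(X, Y) | min(X, Y) ≥ 2] = (2 + 3 + 3 + 3) / 4 = 11/4.

11/4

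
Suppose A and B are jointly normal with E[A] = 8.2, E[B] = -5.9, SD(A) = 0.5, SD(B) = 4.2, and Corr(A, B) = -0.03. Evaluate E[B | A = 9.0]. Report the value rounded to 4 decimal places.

-6.1016

E[B | A=x] = μ_B + ρ(σ_B/σ_A)(x − μ_A) for jointly normal variables.
E[B | A=9.0] = -5.9 + (-0.03)·(4.2/0.5)·(9.0 − (8.2)) = -5.9 + (-0.252)·(0.8) = -6.1016.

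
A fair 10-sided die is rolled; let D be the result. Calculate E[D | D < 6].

3

Given D < 6, D is equally likely to be any of {1, 2, 3, 4, 5}.
E[D | D < 6] = (1 + 2 + 3 + 4 + 5) / 5 = 3.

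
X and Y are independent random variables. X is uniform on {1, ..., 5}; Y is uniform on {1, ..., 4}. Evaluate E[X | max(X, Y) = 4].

22/7

Outcomes with max(X, Y) = 4: (1,4), (2,4), (3,4), (4,1), (4,2), (4,3), (4,4), each with probability 1/20.
E[X | max(X, Y) = 4] = (1 + 2 + 3 + 4 + 4 + 4 + 4) / 7 = 22/7.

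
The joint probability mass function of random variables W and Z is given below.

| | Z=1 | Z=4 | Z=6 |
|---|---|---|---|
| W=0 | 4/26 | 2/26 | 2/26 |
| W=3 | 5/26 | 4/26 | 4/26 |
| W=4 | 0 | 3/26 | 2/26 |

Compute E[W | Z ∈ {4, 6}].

P(Z ∈ {4, 6}) = 17/26.
Summing W·P(W=x,Z=y) over the conditioning event gives 22/13.
E[W | Z ∈ {4, 6}] = (22/13) / (17/26) = 44/17.

44/17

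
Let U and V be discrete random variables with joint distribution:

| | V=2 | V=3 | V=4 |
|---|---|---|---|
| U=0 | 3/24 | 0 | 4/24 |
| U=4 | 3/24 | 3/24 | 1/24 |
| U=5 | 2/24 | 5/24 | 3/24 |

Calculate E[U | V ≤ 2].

P(V ≤ 2) = 1/3.
Summing U·P(U=x,V=y) over the conditioning event gives 11/12.
E[U | V ≤ 2] = (11/12) / (1/3) = 11/4.

11/4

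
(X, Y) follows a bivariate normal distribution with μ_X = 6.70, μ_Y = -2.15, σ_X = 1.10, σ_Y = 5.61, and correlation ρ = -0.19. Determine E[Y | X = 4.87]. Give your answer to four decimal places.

-0.3767

The regression of Y on X has slope ρ·σ_Y/σ_X and passes through (μ_X, μ_Y).
E[Y | X=4.87] = -2.15 + (-0.19)·(5.61/1.10)·(4.87 − (6.70)) = -2.15 + (-0.969)·(-1.83) = -0.3767.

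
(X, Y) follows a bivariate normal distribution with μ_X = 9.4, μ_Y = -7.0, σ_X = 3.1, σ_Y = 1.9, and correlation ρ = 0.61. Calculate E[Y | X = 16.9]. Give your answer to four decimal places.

-4.1960

The regression of Y on X has slope ρ·σ_Y/σ_X and passes through (μ_X, μ_Y).
E[Y | X=16.9] = -7.0 + (0.61)·(1.9/3.1)·(16.9 − (9.4)) = -7.0 + (0.37387)·(7.5) = -4.1960.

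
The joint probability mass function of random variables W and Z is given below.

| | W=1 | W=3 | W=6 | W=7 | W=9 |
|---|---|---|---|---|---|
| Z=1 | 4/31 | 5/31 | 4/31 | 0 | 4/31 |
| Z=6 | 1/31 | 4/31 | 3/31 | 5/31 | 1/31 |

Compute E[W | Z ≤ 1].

P(Z ≤ 1) = 17/31.
Σ W·P over the event = 1·(4/31) + 3·(5/31) + 6·(4/31) + 9·(4/31) = 79/31.
E[W | Z ≤ 1] = (79/31) / (17/31) = 79/17.

79/17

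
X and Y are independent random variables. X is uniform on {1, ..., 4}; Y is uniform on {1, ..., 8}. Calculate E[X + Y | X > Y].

5

Outcomes with X > Y: (2,1), (3,1), (3,2), (4,1), (4,2), (4,3), each with probability 1/32.
E[X + Y | X > Y] = (3 + 4 + 5 + 5 + 6 + 7) / 6 = 5.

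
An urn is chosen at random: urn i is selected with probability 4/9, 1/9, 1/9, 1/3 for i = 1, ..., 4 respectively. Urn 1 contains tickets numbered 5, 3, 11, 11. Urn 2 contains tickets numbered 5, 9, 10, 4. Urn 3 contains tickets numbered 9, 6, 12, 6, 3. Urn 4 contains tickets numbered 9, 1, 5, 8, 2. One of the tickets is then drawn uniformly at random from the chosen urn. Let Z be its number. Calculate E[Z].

E[Z | urn 1] = (5+3+11+11)/4 = 15/2.
E[Z | urn 2] = (5+9+10+4)/4 = 7.
E[Z | urn 3] = (9+6+12+6+3)/5 = 36/5.
E[Z | urn 4] = (9+1+5+8+2)/5 = 5.
E[Z] = (4/9)·(15/2) + (1/9)·(7) + (1/9)·(36/5) + (1/3)·(5) = 296/45.

296/45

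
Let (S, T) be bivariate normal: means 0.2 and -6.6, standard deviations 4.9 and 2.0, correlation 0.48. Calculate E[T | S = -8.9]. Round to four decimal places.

For a bivariate normal, E[T | S=x] = μ_T + ρ·(σ_T/σ_S)·(x − μ_S).
E[T | S=-8.9] = -6.6 + (0.48)·(2.0/4.9)·(-8.9 − (0.2)) = -6.6 + (0.19592)·(-9.1) = -8.3829.

-8.3829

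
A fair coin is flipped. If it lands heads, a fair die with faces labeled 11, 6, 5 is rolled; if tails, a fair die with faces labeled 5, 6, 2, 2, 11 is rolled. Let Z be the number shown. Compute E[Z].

94/15

E[Z | heads] = (11+6+5)/3 = 22/3.
E[Z | tails] = (5+6+2+2+11)/5 = 26/5.
By the law of total expectation,
E[Z] = (1/2)·(22/3) + (1/2)·(26/5) = 94/15.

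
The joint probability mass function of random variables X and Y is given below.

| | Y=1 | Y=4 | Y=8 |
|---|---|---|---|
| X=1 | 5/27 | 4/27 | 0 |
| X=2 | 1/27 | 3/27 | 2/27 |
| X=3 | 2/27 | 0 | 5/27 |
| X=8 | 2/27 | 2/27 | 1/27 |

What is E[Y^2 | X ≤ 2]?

P(X ≤ 2) = 5/9.
Σ Y^2·P over the event = 1·(5/27) + 16·(4/27) + 1·(1/27) + 16·(3/27) + 64·(2/27) = 82/9.
E[Y^2 | X ≤ 2] = (82/9) / (5/9) = 82/5.

82/5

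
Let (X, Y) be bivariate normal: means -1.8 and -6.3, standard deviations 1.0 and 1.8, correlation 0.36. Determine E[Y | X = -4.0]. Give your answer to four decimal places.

-7.7256

E[Y | X=x] = μ_Y + ρ(σ_Y/σ_X)(x − μ_X) for jointly normal variables.
E[Y | X=-4.0] = -6.3 + (0.36)·(1.8/1.0)·(-4.0 − (-1.8)) = -6.3 + (0.648)·(-2.2) = -7.7256.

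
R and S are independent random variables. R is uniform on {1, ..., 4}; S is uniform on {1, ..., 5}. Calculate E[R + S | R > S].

5

P(R > S) = 3/10.
Summing (R+S)·P(x,y) over outcomes with R > S gives 3/2.
E[R + S | R > S] = (3/2) / (3/10) = 5.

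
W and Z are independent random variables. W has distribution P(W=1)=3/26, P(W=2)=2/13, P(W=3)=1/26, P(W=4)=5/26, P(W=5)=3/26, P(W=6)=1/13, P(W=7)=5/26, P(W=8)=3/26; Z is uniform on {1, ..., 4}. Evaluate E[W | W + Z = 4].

P(W + Z = 4) = 1/13.
Summing W·P(x,y) over outcomes with W + Z = 4 gives 7/52.
E[W | W + Z = 4] = (7/52) / (1/13) = 7/4.

7/4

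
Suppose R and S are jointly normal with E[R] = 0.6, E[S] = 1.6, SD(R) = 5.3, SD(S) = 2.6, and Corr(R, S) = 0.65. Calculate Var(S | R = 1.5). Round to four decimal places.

3.9039

For a bivariate normal, Var(S | R=x) = σ_S²(1 − ρ²).
Var(S | R=1.5) = (2.6)²·(1 − (0.65)²) = 6.76·0.5775 = 3.9039.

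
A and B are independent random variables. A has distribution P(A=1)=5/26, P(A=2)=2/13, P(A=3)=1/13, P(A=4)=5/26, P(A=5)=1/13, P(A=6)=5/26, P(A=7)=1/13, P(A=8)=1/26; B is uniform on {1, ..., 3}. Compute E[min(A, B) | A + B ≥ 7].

73/33

P(A + B ≥ 7) = 11/26.
Summing min(A,B)·P(x,y) over outcomes with A + B ≥ 7 gives 73/78.
E[min(A, B) | A + B ≥ 7] = (73/78) / (11/26) = 73/33.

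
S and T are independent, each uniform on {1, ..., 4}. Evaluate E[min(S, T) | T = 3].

9/4

Outcomes with T = 3: (1,3), (2,3), (3,3), (4,3), each with probability 1/16.
E[min(S, T) | T = 3] = (1 + 2 + 3 + 3) / 4 = 9/4.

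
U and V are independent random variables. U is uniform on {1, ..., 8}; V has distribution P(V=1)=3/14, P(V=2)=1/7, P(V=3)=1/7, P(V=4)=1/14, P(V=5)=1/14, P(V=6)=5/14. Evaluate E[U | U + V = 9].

P(U + V = 9) = 1/8.
Summing U·P(x,y) over outcomes with U + V = 9 gives 37/56.
E[U | U + V = 9] = (37/56) / (1/8) = 37/7.

37/7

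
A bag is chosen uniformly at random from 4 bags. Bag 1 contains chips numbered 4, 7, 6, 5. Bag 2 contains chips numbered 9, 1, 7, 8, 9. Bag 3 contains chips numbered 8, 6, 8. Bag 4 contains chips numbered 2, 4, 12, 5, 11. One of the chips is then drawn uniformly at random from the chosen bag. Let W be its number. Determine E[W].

E[W | bag 1] = (4+7+6+5)/4 = 11/2.
E[W | bag 2] = (9+1+7+8+9)/5 = 34/5.
E[W | bag 3] = (8+6+8)/3 = 22/3.
E[W | bag 4] = (2+4+12+5+11)/5 = 34/5.
E[W] = (1/4)·(11/2) + (1/4)·(34/5) + (1/4)·(22/3) + (1/4)·(34/5) = 793/120.

793/120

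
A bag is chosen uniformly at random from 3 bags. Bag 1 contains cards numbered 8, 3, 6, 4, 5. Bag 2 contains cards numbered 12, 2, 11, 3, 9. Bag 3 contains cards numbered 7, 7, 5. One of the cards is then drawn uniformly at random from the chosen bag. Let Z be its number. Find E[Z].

E[Z | bag 1] = (8+3+6+4+5)/5 = 26/5.
E[Z | bag 2] = (12+2+11+3+9)/5 = 37/5.
E[Z | bag 3] = (7+7+5)/3 = 19/3.
By the law of total expectation,
E[Z] = (1/3)·(26/5) + (1/3)·(37/5) + (1/3)·(19/3) = 284/45.

284/45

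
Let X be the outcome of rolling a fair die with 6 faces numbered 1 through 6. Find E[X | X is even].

4

Given X is even, X is equally likely to be any of {2, 4, 6}.
E[X | X is even] = (2 + 4 + 6) / 3 = 4.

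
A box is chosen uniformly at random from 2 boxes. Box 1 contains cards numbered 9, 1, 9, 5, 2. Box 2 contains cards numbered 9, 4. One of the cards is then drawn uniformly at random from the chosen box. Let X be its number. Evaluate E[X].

117/20

E[X | box 1] = (9+1+9+5+2)/5 = 26/5.
E[X | box 2] = (9+4)/2 = 13/2.
E[X] = (1/2)·(26/5) + (1/2)·(13/2) = 117/20.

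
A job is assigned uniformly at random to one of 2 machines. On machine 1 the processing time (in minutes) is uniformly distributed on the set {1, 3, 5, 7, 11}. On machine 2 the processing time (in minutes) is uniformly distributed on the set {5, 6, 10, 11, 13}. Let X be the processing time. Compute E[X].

E[X | machine 1] = (1+3+5+7+11)/5 = 27/5.
E[X | machine 2] = (5+6+10+11+13)/5 = 9.
E[X] = (1/2)·(27/5) + (1/2)·(9) = 36/5.

36/5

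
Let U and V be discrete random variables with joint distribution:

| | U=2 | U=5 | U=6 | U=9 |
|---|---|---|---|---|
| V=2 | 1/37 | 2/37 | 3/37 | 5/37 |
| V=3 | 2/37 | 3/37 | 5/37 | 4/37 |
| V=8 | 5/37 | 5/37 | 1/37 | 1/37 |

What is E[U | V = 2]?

P(V = 2) = 11/37.
Summing U·P(U=x,V=y) over the conditioning event gives 75/37.
E[U | V = 2] = (75/37) / (11/37) = 75/11.

75/11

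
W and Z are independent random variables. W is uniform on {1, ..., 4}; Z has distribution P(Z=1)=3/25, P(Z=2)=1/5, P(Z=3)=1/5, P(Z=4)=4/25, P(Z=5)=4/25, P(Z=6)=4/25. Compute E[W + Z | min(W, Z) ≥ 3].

269/34

P(min(W, Z) ≥ 3) = 17/50.
Summing (W+Z)·P(x,y) over outcomes with min(W, Z) ≥ 3 gives 269/100.
E[W + Z | min(W, Z) ≥ 3] = (269/100) / (17/50) = 269/34.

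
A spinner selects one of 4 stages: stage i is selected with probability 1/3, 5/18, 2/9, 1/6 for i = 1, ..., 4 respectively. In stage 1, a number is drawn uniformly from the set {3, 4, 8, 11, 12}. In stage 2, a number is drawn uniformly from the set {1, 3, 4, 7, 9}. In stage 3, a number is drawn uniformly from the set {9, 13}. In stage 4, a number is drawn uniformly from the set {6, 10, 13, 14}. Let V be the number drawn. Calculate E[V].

E[V | stage 1] = (3+4+8+11+12)/5 = 38/5.
E[V | stage 2] = (1+3+4+7+9)/5 = 24/5.
E[V | stage 3] = (9+13)/2 = 11.
E[V | stage 4] = (6+10+13+14)/4 = 43/4.
E[V] = (1/3)·(38/5) + (5/18)·(24/5) + (2/9)·(11) + (1/6)·(43/4) = 2917/360.

2917/360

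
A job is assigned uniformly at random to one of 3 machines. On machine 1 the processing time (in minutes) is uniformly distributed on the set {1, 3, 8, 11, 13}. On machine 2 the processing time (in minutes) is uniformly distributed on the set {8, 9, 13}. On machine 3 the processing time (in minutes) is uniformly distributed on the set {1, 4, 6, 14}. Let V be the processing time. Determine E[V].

469/60

E[V | machine 1] = (1+3+8+11+13)/5 = 36/5.
E[V | machine 2] = (8+9+13)/3 = 10.
E[V | machine 3] = (1+4+6+14)/4 = 25/4.
E[V] = (1/3)·(36/5) + (1/3)·(10) + (1/3)·(25/4) = 469/60.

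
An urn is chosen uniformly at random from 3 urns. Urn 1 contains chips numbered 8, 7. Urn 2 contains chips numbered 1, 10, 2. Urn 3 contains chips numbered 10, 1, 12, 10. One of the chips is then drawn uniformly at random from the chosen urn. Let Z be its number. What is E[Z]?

E[Z | urn 1] = (8+7)/2 = 15/2.
E[Z | urn 2] = (1+10+2)/3 = 13/3.
E[Z | urn 3] = (10+1+12+10)/4 = 33/4.
By the law of total expectation,
E[Z] = (1/3)·(15/2) + (1/3)·(13/3) + (1/3)·(33/4) = 241/36.

241/36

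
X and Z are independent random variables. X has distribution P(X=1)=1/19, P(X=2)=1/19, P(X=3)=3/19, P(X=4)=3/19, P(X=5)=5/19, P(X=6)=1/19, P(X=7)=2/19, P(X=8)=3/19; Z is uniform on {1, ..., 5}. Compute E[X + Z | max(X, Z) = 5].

8

P(max(X, Z) = 5) = 33/95.
Summing (X+Z)·P(x,y) over outcomes with max(X, Z) = 5 gives 264/95.
E[X + Z | max(X, Z) = 5] = (264/95) / (33/95) = 8.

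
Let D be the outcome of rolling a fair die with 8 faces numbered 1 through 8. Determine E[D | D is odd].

Given D is odd, D is equally likely to be any of {1, 3, 5, 7}.
E[D | D is odd] = (1 + 3 + 5 + 7) / 4 = 4.

4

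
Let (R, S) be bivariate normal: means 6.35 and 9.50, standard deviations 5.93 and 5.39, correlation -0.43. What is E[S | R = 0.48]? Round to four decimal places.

11.7942

For a bivariate normal, E[S | R=x] = μ_S + ρ·(σ_S/σ_R)·(x − μ_R).
E[S | R=0.48] = 9.50 + (-0.43)·(5.39/5.93)·(0.48 − (6.35)) = 9.50 + (-0.39084)·(-5.87) = 11.7942.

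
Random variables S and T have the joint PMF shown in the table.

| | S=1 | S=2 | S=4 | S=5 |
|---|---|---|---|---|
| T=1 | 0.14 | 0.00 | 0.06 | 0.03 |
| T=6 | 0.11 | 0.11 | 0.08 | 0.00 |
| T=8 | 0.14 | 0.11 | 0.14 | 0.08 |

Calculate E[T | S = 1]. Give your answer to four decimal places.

4.9231

P(S = 1) = 0.39.
Σ T·P over the event = 1·(0.14) + 6·(0.11) + 8·(0.14) = 1.92.
E[T | S = 1] = (1.92) / (0.39) = 4.9231.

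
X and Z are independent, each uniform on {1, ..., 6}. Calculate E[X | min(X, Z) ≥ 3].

9/2

P(min(X, Z) ≥ 3) = 4/9.
Summing X·P(x,y) over outcomes with min(X, Z) ≥ 3 gives 2.
E[X | min(X, Z) ≥ 3] = (2) / (4/9) = 9/2.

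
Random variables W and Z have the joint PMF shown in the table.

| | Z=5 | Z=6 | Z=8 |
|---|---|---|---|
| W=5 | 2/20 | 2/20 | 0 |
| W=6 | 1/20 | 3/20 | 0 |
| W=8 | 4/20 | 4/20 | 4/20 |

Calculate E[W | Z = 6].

P(Z = 6) = 9/20.
Σ W·P over the event = 5·(2/20) + 6·(3/20) + 8·(4/20) = 3.
E[W | Z = 6] = (3) / (9/20) = 20/3.

20/3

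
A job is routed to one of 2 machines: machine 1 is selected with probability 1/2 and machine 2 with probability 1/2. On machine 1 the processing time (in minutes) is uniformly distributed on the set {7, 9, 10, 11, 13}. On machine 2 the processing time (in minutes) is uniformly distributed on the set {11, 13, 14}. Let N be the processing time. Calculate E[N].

E[N | machine 1] = (7+9+10+11+13)/5 = 10.
E[N | machine 2] = (11+13+14)/3 = 38/3.
E[N] = (1/2)·(10) + (1/2)·(38/3) = 34/3.

34/3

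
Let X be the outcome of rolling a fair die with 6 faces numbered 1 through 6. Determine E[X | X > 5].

Given X > 5, X is equally likely to be any of {6}.
E[X | X > 5] = (6) / 1 = 6.

6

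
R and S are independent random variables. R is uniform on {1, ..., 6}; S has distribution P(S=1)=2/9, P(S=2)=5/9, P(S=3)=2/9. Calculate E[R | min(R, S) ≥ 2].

P(min(R, S) ≥ 2) = 35/54.
Summing R·P(x,y) over outcomes with min(R, S) ≥ 2 gives 70/27.
E[R | min(R, S) ≥ 2] = (70/27) / (35/54) = 4.

4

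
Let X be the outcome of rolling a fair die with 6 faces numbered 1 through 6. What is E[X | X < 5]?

5/2

Given X < 5, X is equally likely to be any of {1, 2, 3, 4}.
E[X | X < 5] = (1 + 2 + 3 + 4) / 4 = 5/2.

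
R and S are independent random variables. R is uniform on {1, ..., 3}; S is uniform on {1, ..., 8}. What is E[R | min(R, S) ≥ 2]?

P(min(R, S) ≥ 2) = 7/12.
Summing R·P(x,y) over outcomes with min(R, S) ≥ 2 gives 35/24.
E[R | min(R, S) ≥ 2] = (35/24) / (7/12) = 5/2.

5/2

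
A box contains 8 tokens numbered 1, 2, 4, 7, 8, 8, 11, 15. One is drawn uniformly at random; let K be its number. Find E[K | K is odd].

P(K is odd) = 1/2.
Σ over the event: 1·1/8 + 7·1/8 + 11·1/8 + 15·1/8 = 17/4.
E[K | K is odd] = (17/4) / (1/2) = 17/2.

17/2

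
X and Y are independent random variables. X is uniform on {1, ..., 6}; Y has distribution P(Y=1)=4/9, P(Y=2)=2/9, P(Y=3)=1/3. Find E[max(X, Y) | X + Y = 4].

25/9

P(X + Y = 4) = 1/6.
Summing max(X,Y)·P(x,y) over outcomes with X + Y = 4 gives 25/54.
E[max(X, Y) | X + Y = 4] = (25/54) / (1/6) = 25/9.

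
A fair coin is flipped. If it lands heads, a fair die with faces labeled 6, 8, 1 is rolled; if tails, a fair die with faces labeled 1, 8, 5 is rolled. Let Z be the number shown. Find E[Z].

29/6

E[Z | heads] = (6+8+1)/3 = 5.
E[Z | tails] = (1+8+5)/3 = 14/3.
E[Z] = (1/2)·(5) + (1/2)·(14/3) = 29/6.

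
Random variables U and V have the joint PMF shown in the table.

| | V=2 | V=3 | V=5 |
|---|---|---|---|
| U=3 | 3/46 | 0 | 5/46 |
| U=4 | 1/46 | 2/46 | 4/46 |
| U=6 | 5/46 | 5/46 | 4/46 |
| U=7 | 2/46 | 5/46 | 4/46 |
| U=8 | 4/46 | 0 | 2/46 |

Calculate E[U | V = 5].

P(V = 5) = 19/46.
Σ U·P over the event = 3·(5/46) + 4·(4/46) + 6·(4/46) + 7·(4/46) + 8·(2/46) = 99/46.
E[U | V = 5] = (99/46) / (19/46) = 99/19.

99/19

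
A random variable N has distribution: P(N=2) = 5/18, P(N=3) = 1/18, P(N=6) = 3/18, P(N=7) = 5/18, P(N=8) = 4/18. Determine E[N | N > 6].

67/9

P(N > 6) = 1/2.
Σ over the event: 7·5/18 + 8·2/9 = 67/18.
E[N | N > 6] = (67/18) / (1/2) = 67/9.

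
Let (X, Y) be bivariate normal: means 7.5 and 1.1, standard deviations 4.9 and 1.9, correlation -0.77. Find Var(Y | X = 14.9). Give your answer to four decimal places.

Var(Y | X=x) = (1 − ρ²)·σ_Y².
Var(Y | X=14.9) = (1.9)²·(1 − (-0.77)²) = 3.61·0.4071 = 1.4696.

1.4696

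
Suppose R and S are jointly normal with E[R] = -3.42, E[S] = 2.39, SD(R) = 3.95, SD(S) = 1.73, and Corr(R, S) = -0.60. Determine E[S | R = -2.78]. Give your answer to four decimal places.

2.2218

For a bivariate normal, E[S | R=x] = μ_S + ρ·(σ_S/σ_R)·(x − μ_R).
E[S | R=-2.78] = 2.39 + (-0.60)·(1.73/3.95)·(-2.78 − (-3.42)) = 2.39 + (-0.26278)·(0.64) = 2.2218.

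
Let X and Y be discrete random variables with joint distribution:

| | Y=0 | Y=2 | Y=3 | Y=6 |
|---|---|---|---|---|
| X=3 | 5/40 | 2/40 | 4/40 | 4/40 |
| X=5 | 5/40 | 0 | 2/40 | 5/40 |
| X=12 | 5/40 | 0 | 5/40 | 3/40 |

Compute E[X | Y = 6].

P(Y = 6) = 3/10.
Summing X·P(X=x,Y=y) over the conditioning event gives 73/40.
E[X | Y = 6] = (73/40) / (3/10) = 73/12.

73/12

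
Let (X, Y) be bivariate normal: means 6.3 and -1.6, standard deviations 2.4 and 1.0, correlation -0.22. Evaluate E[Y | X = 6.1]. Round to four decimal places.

E[Y | X=x] = μ_Y + ρ(σ_Y/σ_X)(x − μ_X) for jointly normal variables.
E[Y | X=6.1] = -1.6 + (-0.22)·(1.0/2.4)·(6.1 − (6.3)) = -1.6 + (-0.091667)·(-0.2) = -1.5817.

-1.5817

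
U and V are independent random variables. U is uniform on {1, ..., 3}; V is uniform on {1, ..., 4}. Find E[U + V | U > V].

4

Outcomes with U > V: (2,1), (3,1), (3,2), each with probability 1/12.
E[U + V | U > V] = (3 + 4 + 5) / 3 = 4.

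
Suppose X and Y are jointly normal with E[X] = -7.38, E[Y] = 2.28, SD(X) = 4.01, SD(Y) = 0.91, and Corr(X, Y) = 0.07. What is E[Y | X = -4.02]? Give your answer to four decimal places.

2.3334

For a bivariate normal, E[Y | X=x] = μ_Y + ρ·(σ_Y/σ_X)·(x − μ_X).
E[Y | X=-4.02] = 2.28 + (0.07)·(0.91/4.01)·(-4.02 − (-7.38)) = 2.28 + (0.015885)·(3.36) = 2.3334.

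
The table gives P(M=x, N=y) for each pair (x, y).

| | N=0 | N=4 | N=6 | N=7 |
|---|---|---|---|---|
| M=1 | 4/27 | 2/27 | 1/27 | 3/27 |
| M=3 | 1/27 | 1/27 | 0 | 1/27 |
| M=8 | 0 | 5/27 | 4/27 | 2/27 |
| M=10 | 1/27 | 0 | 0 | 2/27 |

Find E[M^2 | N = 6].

257/5

P(N = 6) = 5/27.
Σ M^2·P over the event = 1·(1/27) + 64·(4/27) = 257/27.
E[M^2 | N = 6] = (257/27) / (5/27) = 257/5.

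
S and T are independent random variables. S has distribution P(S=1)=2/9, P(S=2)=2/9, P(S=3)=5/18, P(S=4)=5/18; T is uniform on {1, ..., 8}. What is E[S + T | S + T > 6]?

742/83

P(S + T > 6) = 83/144.
Summing (S+T)·P(x,y) over outcomes with S + T > 6 gives 371/72.
E[S + T | S + T > 6] = (371/72) / (83/144) = 742/83.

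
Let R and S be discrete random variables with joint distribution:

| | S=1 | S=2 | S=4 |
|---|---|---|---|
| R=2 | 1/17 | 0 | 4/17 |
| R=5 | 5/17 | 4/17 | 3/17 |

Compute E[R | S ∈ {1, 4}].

P(S ∈ {1, 4}) = 13/17.
Σ R·P over the event = 2·(1/17) + 2·(4/17) + 5·(5/17) + 5·(3/17) = 50/17.
E[R | S ∈ {1, 4}] = (50/17) / (13/17) = 50/13.

50/13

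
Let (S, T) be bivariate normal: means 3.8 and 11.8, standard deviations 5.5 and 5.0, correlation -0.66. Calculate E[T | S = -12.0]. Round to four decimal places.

21.2800

E[T | S=x] = μ_T + ρ(σ_T/σ_S)(x − μ_S) for jointly normal variables.
E[T | S=-12.0] = 11.8 + (-0.66)·(5.0/5.5)·(-12.0 − (3.8)) = 11.8 + (-0.6)·(-15.8) = 21.2800.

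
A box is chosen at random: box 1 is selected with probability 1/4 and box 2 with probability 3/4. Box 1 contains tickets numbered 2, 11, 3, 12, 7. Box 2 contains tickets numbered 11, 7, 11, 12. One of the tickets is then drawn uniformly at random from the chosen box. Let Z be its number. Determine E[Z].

151/16

E[Z | box 1] = (2+11+3+12+7)/5 = 7.
E[Z | box 2] = (11+7+11+12)/4 = 41/4.
E[Z] = (1/4)·(7) + (3/4)·(41/4) = 151/16.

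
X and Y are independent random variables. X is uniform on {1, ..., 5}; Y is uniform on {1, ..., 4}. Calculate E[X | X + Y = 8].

Outcomes with X + Y = 8: (4,4), (5,3), each with probability 1/20.
E[X | X + Y = 8] = (4 + 5) / 2 = 9/2.

9/2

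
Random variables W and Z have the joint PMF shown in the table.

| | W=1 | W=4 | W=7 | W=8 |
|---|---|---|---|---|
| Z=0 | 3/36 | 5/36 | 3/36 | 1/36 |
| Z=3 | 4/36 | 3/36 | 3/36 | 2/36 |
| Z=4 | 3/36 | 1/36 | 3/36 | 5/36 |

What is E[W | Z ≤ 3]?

P(Z ≤ 3) = 2/3.
Σ W·P over the event = 1·(3/36) + 1·(4/36) + 4·(5/36) + 4·(3/36) + 7·(3/36) + 7·(3/36) + 8·(1/36) + 8·(2/36) = 35/12.
E[W | Z ≤ 3] = (35/12) / (2/3) = 35/8.

35/8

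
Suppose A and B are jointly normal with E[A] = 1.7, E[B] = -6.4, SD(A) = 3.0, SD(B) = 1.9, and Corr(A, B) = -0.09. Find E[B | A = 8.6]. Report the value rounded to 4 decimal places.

The regression of B on A has slope ρ·σ_B/σ_A and passes through (μ_A, μ_B).
E[B | A=8.6] = -6.4 + (-0.09)·(1.9/3.0)·(8.6 − (1.7)) = -6.4 + (-0.057)·(6.9) = -6.7933.

-6.7933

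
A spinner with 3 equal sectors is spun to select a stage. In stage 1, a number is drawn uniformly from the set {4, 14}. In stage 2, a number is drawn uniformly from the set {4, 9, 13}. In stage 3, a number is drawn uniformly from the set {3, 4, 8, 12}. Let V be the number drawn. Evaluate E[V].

293/36

E[V | stage 1] = (4+14)/2 = 9.
E[V | stage 2] = (4+9+13)/3 = 26/3.
E[V | stage 3] = (3+4+8+12)/4 = 27/4.
E[V] = (1/3)·(9) + (1/3)·(26/3) + (1/3)·(27/4) = 293/36.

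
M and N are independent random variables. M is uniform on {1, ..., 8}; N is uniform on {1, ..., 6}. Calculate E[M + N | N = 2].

13/2

Outcomes with N = 2: (1,2), (2,2), (3,2), (4,2), (5,2), (6,2), (7,2), (8,2), each with probability 1/48.
E[M + N | N = 2] = (3 + 4 + 5 + 6 + 7 + 8 + 9 + 10) / 8 = 13/2.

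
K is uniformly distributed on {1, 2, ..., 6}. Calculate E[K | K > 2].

9/2

Given K > 2, K is equally likely to be any of {3, 4, 5, 6}.
E[K | K > 2] = (3 + 4 + 5 + 6) / 4 = 9/2.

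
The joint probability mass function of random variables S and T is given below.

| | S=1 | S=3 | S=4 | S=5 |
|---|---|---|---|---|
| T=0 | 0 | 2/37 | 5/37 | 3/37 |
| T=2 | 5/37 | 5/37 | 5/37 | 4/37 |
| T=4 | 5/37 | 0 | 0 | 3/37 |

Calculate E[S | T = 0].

41/10

P(T = 0) = 10/37.
Summing S·P(S=x,T=y) over the conditioning event gives 41/37.
E[S | T = 0] = (41/37) / (10/37) = 41/10.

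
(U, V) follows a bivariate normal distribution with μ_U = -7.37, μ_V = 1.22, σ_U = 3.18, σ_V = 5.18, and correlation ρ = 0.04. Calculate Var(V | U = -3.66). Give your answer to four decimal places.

The conditional variance in a bivariate normal is σ_V²(1 − ρ²), independent of x.
Var(V | U=-3.66) = (5.18)²·(1 − (0.04)²) = 26.8324·0.9984 = 26.7895.

26.7895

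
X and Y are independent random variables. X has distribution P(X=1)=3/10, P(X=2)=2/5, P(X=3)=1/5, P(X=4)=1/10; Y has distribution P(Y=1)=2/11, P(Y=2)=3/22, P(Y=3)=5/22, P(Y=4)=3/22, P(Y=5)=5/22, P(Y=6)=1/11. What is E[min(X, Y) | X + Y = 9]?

32/9

P(X + Y = 9) = 9/220.
Summing min(X,Y)·P(x,y) over outcomes with X + Y = 9 gives 8/55.
E[min(X, Y) | X + Y = 9] = (8/55) / (9/220) = 32/9.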